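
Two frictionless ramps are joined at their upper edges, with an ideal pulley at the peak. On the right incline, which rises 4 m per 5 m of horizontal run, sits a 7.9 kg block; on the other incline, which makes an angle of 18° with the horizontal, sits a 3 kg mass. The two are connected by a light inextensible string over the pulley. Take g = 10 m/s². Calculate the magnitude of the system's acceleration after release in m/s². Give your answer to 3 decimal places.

3.677 m/s²

Resolve each weight along its own incline: the 7.9 kg mass has component 7.9 × 10 × sin 38.66° = 49.351 N down its slope, and the 3 kg mass has 3 × 10 × sin 18° = 9.271 N down its slope.
The 7.9 kg side's 49.351 N exceeds the other side's 9.271 N, so that mass slides down and the 3 kg mass slides up. Taking that direction as positive, Newton's second law for the whole system gives 49.351 − 9.271 = (7.9 + 3) a, so a = 40.080 / 10.9 = 3.6771 m/s².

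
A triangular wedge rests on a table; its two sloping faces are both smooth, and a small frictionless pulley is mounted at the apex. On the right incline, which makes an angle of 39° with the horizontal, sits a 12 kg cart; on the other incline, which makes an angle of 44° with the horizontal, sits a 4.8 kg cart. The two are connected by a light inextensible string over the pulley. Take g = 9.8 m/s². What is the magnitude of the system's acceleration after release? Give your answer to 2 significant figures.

2.5 m/s²

Resolve each weight along its own incline: the 12 kg mass has component 12 × 9.8 × sin 39° = 74.008 N down its slope, and the 4.8 kg mass has 4.8 × 9.8 × sin 44° = 32.677 N down its slope.
The 12 kg side's 74.008 N exceeds the other side's 32.677 N, so that mass slides down and the 4.8 kg mass slides up. Taking that direction as positive, Newton's second law for the whole system gives 74.008 − 32.677 = (12 + 4.8) a, so a = 41.331 / 16.8 = 2.4602 m/s².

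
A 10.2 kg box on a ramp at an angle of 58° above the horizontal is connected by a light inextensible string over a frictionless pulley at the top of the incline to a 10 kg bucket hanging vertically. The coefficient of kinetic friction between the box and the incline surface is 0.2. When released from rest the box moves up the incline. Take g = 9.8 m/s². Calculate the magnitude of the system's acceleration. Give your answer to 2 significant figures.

For the box on the incline: the weight component along the slope is m₁g sin 58° = 10.2 × 9.8 × 0.8480 = 84.766 N and the normal force is N = m₁g cos 58° = 52.971 N.
Kinetic friction opposes the box's motion up the incline: f = μN = 0.2 × 52.971 = 10.594 N acting down the slope.
Newton's second law for the box (up-slope positive): T − 84.766 − 10.594 = 10.2 a. For the hanging bucket (downward positive): 10 × 9.8 − T = 10 a.
Adding the two equations eliminates T: 2.640 = 20.2 a, so a = 0.1307 m/s².

0.13 m/s²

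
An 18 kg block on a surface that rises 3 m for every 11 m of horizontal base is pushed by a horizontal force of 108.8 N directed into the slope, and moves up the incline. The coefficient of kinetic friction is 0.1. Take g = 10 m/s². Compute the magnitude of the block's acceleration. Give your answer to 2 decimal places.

The horizontal push has components F cos 15.26° = 108.8 × 0.9648 = 104.970 N up the incline and F sin 15.26° = 108.8 × 0.2631 = 28.625 N pressing into the surface.
The normal force is therefore N = mg cos 15.26° + F sin 15.26° = 173.664 + 28.625 = 202.289 N, and kinetic friction down the slope is μN = 0.1 × 202.289 = 20.229 N.
Along the incline: F cos 15.26° − mg sin 15.26° − μN = ma, so 104.970 − 47.358 − 20.229 = 18 a, giving a = 2.0768 m/s².

2.08 m/s²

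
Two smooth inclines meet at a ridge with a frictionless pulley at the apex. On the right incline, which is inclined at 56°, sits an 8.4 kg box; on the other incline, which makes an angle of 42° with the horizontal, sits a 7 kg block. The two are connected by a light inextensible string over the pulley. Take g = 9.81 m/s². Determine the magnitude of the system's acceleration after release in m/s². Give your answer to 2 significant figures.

1.5 m/s²

Resolve each weight along its own incline: the 8.4 kg mass has component 8.4 × 9.81 × sin 56° = 68.316 N down its slope, and the 7 kg mass has 7 × 9.81 × sin 42° = 45.949 N down its slope.
The 8.4 kg side's 68.316 N exceeds the other side's 45.949 N, so that mass slides down and the 7 kg mass slides up. Taking that direction as positive, Newton's second law for the whole system gives 68.316 − 45.949 = (8.4 + 7) a, so a = 22.367 / 15.4 = 1.4524 m/s².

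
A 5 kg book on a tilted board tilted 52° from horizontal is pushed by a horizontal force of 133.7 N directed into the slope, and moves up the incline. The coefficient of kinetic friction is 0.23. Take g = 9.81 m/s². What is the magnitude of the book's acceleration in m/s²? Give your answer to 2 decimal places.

2.50 m/s²

The horizontal push has components F cos 52° = 133.7 × 0.6157 = 82.319 N up the incline and F sin 52° = 133.7 × 0.7880 = 105.356 N pressing into the surface.
The normal force is therefore N = mg cos 52° + F sin 52° = 30.200 + 105.356 = 135.556 N, and kinetic friction down the slope is μN = 0.23 × 135.556 = 31.178 N.
Along the incline: F cos 52° − mg sin 52° − μN = ma, so 82.319 − 38.651 − 31.178 = 5 a, giving a = 2.4980 m/s².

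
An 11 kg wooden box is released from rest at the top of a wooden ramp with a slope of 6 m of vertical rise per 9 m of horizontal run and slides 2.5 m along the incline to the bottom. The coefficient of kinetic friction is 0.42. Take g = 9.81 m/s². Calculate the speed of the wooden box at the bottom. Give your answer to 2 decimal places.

3.17 m/s

The weight component along the incline is mg sin 33.69° = 59.858 N and the normal force is N = mg cos 33.69° = 89.787 N.
Friction up the slope is f = μN = 0.42 × 89.787 = 37.711 N, so the net downslope force is 59.858 − 37.711 = 22.147 N and a = 22.147 / 11 = 2.0134 m/s².
Starting from rest over a distance of 2.5 m, v² = 2aL = 2 × 2.0134 × 2.5 = 10.0670, so v = 3.1729 m/s.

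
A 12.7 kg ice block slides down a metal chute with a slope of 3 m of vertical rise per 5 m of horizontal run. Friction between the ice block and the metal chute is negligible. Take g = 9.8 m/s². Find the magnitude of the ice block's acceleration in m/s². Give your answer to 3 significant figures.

5.04 m/s²

Resolving the weight along the incline: the component pulling the ice block down the slope is mg sin 30.96° = 12.7 × 9.8 × 0.5145 = 64.035 N, and the normal force is N = mg cos 30.96° = 12.7 × 9.8 × 0.8575 = 106.724 N.
With no friction the net force along the incline is 64.035 N, so a = g sin 30.96° = 64.035 / 12.7 = 5.0421 m/s².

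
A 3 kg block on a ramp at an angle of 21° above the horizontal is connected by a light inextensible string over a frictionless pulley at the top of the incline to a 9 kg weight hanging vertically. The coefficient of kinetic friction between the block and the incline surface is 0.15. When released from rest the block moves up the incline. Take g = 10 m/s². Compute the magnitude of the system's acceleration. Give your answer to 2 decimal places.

6.25 m/s²

For the block on the incline: the weight component along the slope is m₁g sin 21° = 3 × 10 × 0.3584 = 10.752 N and the normal force is N = m₁g cos 21° = 28.007 N.
Kinetic friction opposes the block's motion up the incline: f = μN = 0.15 × 28.007 = 4.201 N acting down the slope.
Newton's second law for the block (up-slope positive): T − 10.752 − 4.201 = 3 a. For the hanging weight (downward positive): 9 × 10 − T = 9 a.
Adding the two equations eliminates T: 75.047 = 12 a, so a = 6.2539 m/s².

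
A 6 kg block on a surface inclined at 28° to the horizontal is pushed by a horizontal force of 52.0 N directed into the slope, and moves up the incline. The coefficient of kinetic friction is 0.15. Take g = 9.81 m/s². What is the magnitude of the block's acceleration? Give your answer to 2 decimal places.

The horizontal push has components F cos 28° = 52.0 × 0.8829 = 45.911 N up the incline and F sin 28° = 52.0 × 0.4695 = 24.414 N pressing into the surface.
The normal force is therefore N = mg cos 28° + F sin 28° = 51.967 + 24.414 = 76.381 N, and kinetic friction down the slope is μN = 0.15 × 76.381 = 11.457 N.
Along the incline: F cos 28° − mg sin 28° − μN = ma, so 45.911 − 27.635 − 11.457 = 6 a, giving a = 1.1365 m/s².

1.14 m/s²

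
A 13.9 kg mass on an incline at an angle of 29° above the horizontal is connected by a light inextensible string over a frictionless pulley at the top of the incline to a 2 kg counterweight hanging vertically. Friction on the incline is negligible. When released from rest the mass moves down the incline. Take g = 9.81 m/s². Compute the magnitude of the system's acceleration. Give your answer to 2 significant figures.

For the mass on the incline: the weight component along the slope is m₁g sin 29° = 13.9 × 9.81 × 0.4848 = 66.107 N and the normal force is N = m₁g cos 29° = 119.262 N.
Newton's second law for the mass (down-slope positive): 66.107 − T = 13.9 a. For the hanging counterweight (upward positive): T − 2 × 9.81 = 2 a.
Adding the two equations eliminates T: 46.487 = 15.9 a, so a = 2.9237 m/s².

2.9 m/s²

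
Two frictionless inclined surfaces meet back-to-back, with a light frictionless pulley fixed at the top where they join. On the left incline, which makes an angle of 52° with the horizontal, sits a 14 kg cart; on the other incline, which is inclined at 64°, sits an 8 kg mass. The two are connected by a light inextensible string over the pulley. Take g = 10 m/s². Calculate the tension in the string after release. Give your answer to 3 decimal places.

Resolve each weight along its own incline: the 14 kg mass has component 14 × 10 × sin 52° = 110.322 N down its slope, and the 8 kg mass has 8 × 10 × sin 64° = 71.904 N down its slope.
The 14 kg side's 110.322 N exceeds the other side's 71.904 N, so that mass slides down and the 8 kg mass slides up. Taking that direction as positive, Newton's second law for the whole system gives 110.322 − 71.904 = (14 + 8) a, so a = 38.418 / 22 = 1.7463 m/s².
For the 8 kg mass (up-slope positive): T − 71.904 = 8 × 1.7463, so T = 85.874 N.

85.874 N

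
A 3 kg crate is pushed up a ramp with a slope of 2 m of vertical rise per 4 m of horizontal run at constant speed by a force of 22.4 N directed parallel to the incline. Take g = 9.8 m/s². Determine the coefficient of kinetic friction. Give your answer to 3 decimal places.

0.352

At constant speed ΣF = 0 along the incline. The applied 22.4 N acts up the slope; the weight component mg sin 26.57° = 13.148 N and kinetic friction μN both act down the slope.
So 22.4 = 13.148 + μ × 26.296, giving μ = (22.4 − 13.148) / 26.296 = 0.3518.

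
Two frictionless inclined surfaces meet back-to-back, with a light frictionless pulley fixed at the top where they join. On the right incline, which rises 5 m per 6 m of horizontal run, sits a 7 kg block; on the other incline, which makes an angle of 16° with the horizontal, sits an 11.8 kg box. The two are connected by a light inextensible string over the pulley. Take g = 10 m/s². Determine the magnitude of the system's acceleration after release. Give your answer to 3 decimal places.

0.654 m/s²

Resolve each weight along its own incline: the 7 kg mass has component 7 × 10 × sin 39.81° = 44.813 N down its slope, and the 11.8 kg mass has 11.8 × 10 × sin 16° = 32.525 N down its slope.
The 7 kg side's 44.813 N exceeds the other side's 32.525 N, so that mass slides down and the 11.8 kg mass slides up. Taking that direction as positive, Newton's second law for the whole system gives 44.813 − 32.525 = (7 + 11.8) a, so a = 12.288 / 18.8 = 0.6536 m/s².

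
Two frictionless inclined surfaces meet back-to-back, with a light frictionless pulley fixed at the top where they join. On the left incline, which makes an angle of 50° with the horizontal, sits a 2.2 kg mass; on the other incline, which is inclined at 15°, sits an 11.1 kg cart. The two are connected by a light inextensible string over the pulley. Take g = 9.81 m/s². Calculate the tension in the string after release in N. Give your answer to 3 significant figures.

Resolve each weight along its own incline: the 2.2 kg mass has component 2.2 × 9.81 × sin 50° = 16.533 N down its slope, and the 11.1 kg mass has 11.1 × 9.81 × sin 15° = 28.183 N down its slope.
The 11.1 kg side's 28.183 N exceeds the other side's 16.533 N, so that mass slides down and the 2.2 kg mass slides up. Taking that direction as positive, Newton's second law for the whole system gives 28.183 − 16.533 = (2.2 + 11.1) a, so a = 11.650 / 13.3 = 0.8759 m/s².
For the 2.2 kg mass (up-slope positive): T − 16.533 = 2.2 × 0.8759, so T = 18.460 N.

18.5 N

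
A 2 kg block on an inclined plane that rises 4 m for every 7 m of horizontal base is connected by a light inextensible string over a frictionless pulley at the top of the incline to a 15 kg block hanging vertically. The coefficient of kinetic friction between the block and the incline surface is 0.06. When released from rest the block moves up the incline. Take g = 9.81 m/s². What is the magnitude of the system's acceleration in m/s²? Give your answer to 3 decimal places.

8.023 m/s²

For the block on the incline: the weight component along the slope is m₁g sin 29.74° = 2 × 9.81 × 0.4961 = 9.733 N and the normal force is N = m₁g cos 29.74° = 17.035 N.
Kinetic friction opposes the block's motion up the incline: f = μN = 0.06 × 17.035 = 1.022 N acting down the slope.
Newton's second law for the block (up-slope positive): T − 9.733 − 1.022 = 2 a. For the hanging block (downward positive): 15 × 9.81 − T = 15 a.
Adding the two equations eliminates T: 136.395 = 17 a, so a = 8.0232 m/s².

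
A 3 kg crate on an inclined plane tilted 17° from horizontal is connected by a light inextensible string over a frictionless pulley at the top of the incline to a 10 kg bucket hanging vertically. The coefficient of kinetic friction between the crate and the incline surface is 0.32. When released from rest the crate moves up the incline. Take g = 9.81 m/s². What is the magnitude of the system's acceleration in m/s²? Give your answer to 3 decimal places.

For the crate on the incline: the weight component along the slope is m₁g sin 17° = 3 × 9.81 × 0.2924 = 8.605 N and the normal force is N = m₁g cos 17° = 28.144 N.
Kinetic friction opposes the crate's motion up the incline: f = μN = 0.32 × 28.144 = 9.006 N acting down the slope.
Newton's second law for the crate (up-slope positive): T − 8.605 − 9.006 = 3 a. For the hanging bucket (downward positive): 10 × 9.81 − T = 10 a.
Adding the two equations eliminates T: 80.489 = 13 a, so a = 6.1915 m/s².

6.191 m/s²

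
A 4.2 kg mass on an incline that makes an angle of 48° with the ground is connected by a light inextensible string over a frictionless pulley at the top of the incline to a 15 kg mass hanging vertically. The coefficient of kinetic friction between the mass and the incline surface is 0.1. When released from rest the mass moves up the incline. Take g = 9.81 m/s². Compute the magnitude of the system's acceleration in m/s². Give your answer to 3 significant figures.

For the mass on the incline: the weight component along the slope is m₁g sin 48° = 4.2 × 9.81 × 0.7431 = 30.617 N and the normal force is N = m₁g cos 48° = 27.570 N.
Kinetic friction opposes the mass's motion up the incline: f = μN = 0.1 × 27.570 = 2.757 N acting down the slope.
Newton's second law for the mass (up-slope positive): T − 30.617 − 2.757 = 4.2 a. For the hanging mass (downward positive): 15 × 9.81 − T = 15 a.
Adding the two equations eliminates T: 113.776 = 19.2 a, so a = 5.9258 m/s².

5.93 m/s²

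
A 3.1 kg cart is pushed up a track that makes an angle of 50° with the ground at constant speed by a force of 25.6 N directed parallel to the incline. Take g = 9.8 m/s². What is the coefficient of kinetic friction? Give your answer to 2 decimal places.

0.12

At constant speed ΣF = 0 along the incline. The applied 25.6 N acts up the slope; the weight component mg sin 50° = 23.272 N and kinetic friction μN both act down the slope.
So 25.6 = 23.272 + μ × 19.528, giving μ = (25.6 − 23.272) / 19.528 = 0.1192.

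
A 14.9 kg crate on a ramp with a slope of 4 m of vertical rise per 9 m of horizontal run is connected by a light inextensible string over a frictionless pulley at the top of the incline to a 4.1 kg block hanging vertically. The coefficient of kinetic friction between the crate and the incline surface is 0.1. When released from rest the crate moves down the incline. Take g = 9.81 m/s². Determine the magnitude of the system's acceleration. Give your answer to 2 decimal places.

For the crate on the incline: the weight component along the slope is m₁g sin 23.96° = 14.9 × 9.81 × 0.4061 = 59.359 N and the normal force is N = m₁g cos 23.96° = 133.571 N.
Kinetic friction opposes the crate's motion down the incline: f = μN = 0.1 × 133.571 = 13.357 N acting up the slope.
Newton's second law for the crate (down-slope positive): 59.359 − 13.357 − T = 14.9 a. For the hanging block (upward positive): T − 4.1 × 9.81 = 4.1 a.
Adding the two equations eliminates T: 5.781 = 19 a, so a = 0.3043 m/s².

0.30 m/s²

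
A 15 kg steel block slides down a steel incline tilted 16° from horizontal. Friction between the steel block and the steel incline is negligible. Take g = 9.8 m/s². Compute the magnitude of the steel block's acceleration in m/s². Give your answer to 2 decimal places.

Resolving the weight along the incline: the component pulling the steel block down the slope is mg sin 16° = 15 × 9.8 × 0.2756 = 40.513 N, and the normal force is N = mg cos 16° = 15 × 9.8 × 0.9613 = 141.311 N.
With no friction the net force along the incline is 40.513 N, so a = g sin 16° = 40.513 / 15 = 2.7009 m/s².

2.70 m/s²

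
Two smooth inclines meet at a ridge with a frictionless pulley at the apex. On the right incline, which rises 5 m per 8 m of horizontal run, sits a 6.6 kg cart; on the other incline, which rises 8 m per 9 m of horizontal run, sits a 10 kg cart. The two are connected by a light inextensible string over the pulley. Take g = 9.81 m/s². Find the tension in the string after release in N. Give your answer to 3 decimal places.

46.584 N

Resolve each weight along its own incline: the 6.6 kg mass has component 6.6 × 9.81 × sin 32.01° = 34.315 N down its slope, and the 10 kg mass has 10 × 9.81 × sin 41.63° = 65.174 N down its slope.
The 10 kg side's 65.174 N exceeds the other side's 34.315 N, so that mass slides down and the 6.6 kg mass slides up. Taking that direction as positive, Newton's second law for the whole system gives 65.174 − 34.315 = (6.6 + 10) a, so a = 30.859 / 16.6 = 1.8590 m/s².
For the 6.6 kg mass (up-slope positive): T − 34.315 = 6.6 × 1.8590, so T = 46.584 N.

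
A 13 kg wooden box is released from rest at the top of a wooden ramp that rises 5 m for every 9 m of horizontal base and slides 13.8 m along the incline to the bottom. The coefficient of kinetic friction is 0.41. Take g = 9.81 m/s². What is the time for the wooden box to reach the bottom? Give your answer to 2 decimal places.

The weight component along the incline is mg sin 29.05° = 61.934 N and the normal force is N = mg cos 29.05° = 111.481 N.
Friction up the slope is f = μN = 0.41 × 111.481 = 45.707 N, so the net downslope force is 61.934 − 45.707 = 16.227 N and a = 16.227 / 13 = 1.2482 m/s².
Starting from rest, L = ½at², so t = √(2L/a) = √(2 × 13.8 / 1.2482) = 4.7023 s.

4.70 s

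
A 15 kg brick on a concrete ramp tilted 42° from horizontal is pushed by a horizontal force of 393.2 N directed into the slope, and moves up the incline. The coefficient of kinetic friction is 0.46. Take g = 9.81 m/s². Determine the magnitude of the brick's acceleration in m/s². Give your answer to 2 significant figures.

1.5 m/s²

The horizontal push has components F cos 42° = 393.2 × 0.7431 = 292.187 N up the incline and F sin 42° = 393.2 × 0.6691 = 263.090 N pressing into the surface.
The normal force is therefore N = mg cos 42° + F sin 42° = 109.347 + 263.090 = 372.437 N, and kinetic friction down the slope is μN = 0.46 × 372.437 = 171.321 N.
Along the incline: F cos 42° − mg sin 42° − μN = ma, so 292.187 − 98.458 − 171.321 = 15 a, giving a = 1.4939 m/s².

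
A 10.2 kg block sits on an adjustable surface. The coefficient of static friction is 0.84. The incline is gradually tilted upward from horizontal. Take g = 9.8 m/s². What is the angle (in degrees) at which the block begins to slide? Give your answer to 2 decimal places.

40.03°

At the threshold of sliding, static friction is at its maximum μ_s N and exactly balances the weight component along the incline: mg sin θ = μ_s mg cos θ.
Hence tan θ = μ_s = 0.84, so θ = arctan(0.84) = 40.0303°.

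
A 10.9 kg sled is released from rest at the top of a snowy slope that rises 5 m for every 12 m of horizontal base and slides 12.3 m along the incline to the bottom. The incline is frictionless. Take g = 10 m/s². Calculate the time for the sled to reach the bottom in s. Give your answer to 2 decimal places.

2.53 s

The weight component along the incline is mg sin 22.62° = 41.923 N and the normal force is N = mg cos 22.62° = 100.615 N.
With no friction, a = g sin 22.62° = 3.8462 m/s².
Starting from rest, L = ½at², so t = √(2L/a) = √(2 × 12.3 / 3.8462) = 2.5290 s.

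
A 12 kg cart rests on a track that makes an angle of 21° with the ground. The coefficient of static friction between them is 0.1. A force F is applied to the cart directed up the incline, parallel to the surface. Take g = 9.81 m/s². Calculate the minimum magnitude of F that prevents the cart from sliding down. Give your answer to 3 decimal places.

The normal force is N = mg cos 21° = 109.901 N. With F at its minimum the cart is on the verge of sliding down, so static friction is at its maximum μ_s N = 0.1 × 109.901 = 10.990 N and acts up the slope.
Equilibrium along the incline: F + μ_s N = mg sin 21°, so F = 42.187 − 10.990 = 31.197 N.

31.197 N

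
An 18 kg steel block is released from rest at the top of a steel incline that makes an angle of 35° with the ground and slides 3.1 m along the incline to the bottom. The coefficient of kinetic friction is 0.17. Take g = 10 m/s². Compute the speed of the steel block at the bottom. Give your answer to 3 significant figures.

The weight component along the incline is mg sin 35° = 103.244 N and the normal force is N = mg cos 35° = 147.447 N.
Friction up the slope is f = μN = 0.17 × 147.447 = 25.066 N, so the net downslope force is 103.244 − 25.066 = 78.178 N and a = 78.178 / 18 = 4.3432 m/s².
Starting from rest over a distance of 3.1 m, v² = 2aL = 2 × 4.3432 × 3.1 = 26.9278, so v = 5.1892 m/s.

5.19 m/s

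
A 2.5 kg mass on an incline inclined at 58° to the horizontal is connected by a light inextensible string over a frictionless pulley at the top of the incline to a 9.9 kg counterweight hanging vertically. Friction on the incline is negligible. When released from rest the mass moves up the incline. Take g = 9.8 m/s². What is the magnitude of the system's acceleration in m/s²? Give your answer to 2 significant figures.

For the mass on the incline: the weight component along the slope is m₁g sin 58° = 2.5 × 9.8 × 0.8480 = 20.776 N and the normal force is N = m₁g cos 58° = 12.983 N.
Newton's second law for the mass (up-slope positive): T − 20.776 = 2.5 a. For the hanging counterweight (downward positive): 9.9 × 9.8 − T = 9.9 a.
Adding the two equations eliminates T: 76.244 = 12.4 a, so a = 6.1487 m/s².

6.1 m/s²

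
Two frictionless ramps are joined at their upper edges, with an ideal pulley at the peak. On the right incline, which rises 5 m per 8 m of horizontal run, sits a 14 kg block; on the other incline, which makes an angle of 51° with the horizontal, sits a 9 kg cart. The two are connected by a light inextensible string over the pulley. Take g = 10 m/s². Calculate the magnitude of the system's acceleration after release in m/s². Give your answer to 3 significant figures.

Resolve each weight along its own incline: the 14 kg mass has component 14 × 10 × sin 32.01° = 74.200 N down its slope, and the 9 kg mass has 9 × 10 × sin 51° = 69.943 N down its slope.
The 14 kg side's 74.200 N exceeds the other side's 69.943 N, so that mass slides down and the 9 kg mass slides up. Taking that direction as positive, Newton's second law for the whole system gives 74.200 − 69.943 = (14 + 9) a, so a = 4.257 / 23 = 0.1851 m/s².

0.185 m/s²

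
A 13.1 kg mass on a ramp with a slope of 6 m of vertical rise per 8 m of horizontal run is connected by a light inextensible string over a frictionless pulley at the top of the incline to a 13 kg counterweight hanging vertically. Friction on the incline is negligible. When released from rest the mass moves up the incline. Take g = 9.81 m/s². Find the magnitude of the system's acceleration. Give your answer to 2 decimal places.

1.93 m/s²

For the mass on the incline: the weight component along the slope is m₁g sin 36.87° = 13.1 × 9.81 × 0.6000 = 77.107 N and the normal force is N = m₁g cos 36.87° = 102.809 N.
Newton's second law for the mass (up-slope positive): T − 77.107 = 13.1 a. For the hanging counterweight (downward positive): 13 × 9.81 − T = 13 a.
Adding the two equations eliminates T: 50.423 = 26.1 a, so a = 1.9319 m/s².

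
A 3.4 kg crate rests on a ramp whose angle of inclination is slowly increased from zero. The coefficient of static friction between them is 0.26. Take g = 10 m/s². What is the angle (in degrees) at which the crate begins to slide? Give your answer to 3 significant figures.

14.6°

At the threshold of sliding, static friction is at its maximum μ_s N and exactly balances the weight component along the incline: mg sin θ = μ_s mg cos θ.
Hence tan θ = μ_s = 0.26, so θ = arctan(0.26) = 14.5742°.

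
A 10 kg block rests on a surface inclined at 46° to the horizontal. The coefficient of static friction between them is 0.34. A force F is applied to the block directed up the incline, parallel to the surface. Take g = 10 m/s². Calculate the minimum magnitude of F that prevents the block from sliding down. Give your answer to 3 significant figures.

The normal force is N = mg cos 46° = 69.466 N. With F at its minimum the block is on the verge of sliding down, so static friction is at its maximum μ_s N = 0.34 × 69.466 = 23.618 N and acts up the slope.
Equilibrium along the incline: F + μ_s N = mg sin 46°, so F = 71.934 − 23.618 = 48.316 N.

48.3 N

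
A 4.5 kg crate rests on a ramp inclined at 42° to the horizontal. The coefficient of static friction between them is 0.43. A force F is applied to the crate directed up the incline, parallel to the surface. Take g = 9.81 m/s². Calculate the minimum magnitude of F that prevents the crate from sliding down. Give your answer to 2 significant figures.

The normal force is N = mg cos 42° = 32.806 N. With F at its minimum the crate is on the verge of sliding down, so static friction is at its maximum μ_s N = 0.43 × 32.806 = 14.107 N and acts up the slope.
Equilibrium along the incline: F + μ_s N = mg sin 42°, so F = 29.539 − 14.107 = 15.432 N.

15 N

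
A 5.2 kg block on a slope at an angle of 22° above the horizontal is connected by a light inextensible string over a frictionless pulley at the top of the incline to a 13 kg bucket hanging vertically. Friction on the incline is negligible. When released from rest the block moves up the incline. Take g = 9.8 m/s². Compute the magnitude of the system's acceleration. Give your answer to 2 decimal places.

5.95 m/s²

For the block on the incline: the weight component along the slope is m₁g sin 22° = 5.2 × 9.8 × 0.3746 = 19.090 N and the normal force is N = m₁g cos 22° = 47.249 N.
Newton's second law for the block (up-slope positive): T − 19.090 = 5.2 a. For the hanging bucket (downward positive): 13 × 9.8 − T = 13 a.
Adding the two equations eliminates T: 108.310 = 18.2 a, so a = 5.9511 m/s².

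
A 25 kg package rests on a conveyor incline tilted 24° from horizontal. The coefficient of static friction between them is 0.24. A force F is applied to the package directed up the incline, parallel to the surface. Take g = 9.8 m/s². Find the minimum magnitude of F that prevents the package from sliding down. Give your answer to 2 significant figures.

The normal force is N = mg cos 24° = 223.819 N. With F at its minimum the package is on the verge of sliding down, so static friction is at its maximum μ_s N = 0.24 × 223.819 = 53.717 N and acts up the slope.
Equilibrium along the incline: F + μ_s N = mg sin 24°, so F = 99.650 − 53.717 = 45.933 N.

46 N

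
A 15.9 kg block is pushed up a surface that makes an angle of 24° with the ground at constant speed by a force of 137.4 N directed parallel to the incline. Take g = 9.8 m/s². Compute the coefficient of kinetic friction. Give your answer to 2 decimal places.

0.52

At constant speed ΣF = 0 along the incline. The applied 137.4 N acts up the slope; the weight component mg sin 24° = 63.378 N and kinetic friction μN both act down the slope.
So 137.4 = 63.378 + μ × 142.349, giving μ = (137.4 − 63.378) / 142.349 = 0.5200.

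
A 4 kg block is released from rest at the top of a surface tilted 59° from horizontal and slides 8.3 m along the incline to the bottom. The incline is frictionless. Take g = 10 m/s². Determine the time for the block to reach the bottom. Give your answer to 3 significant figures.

1.39 s

The weight component along the incline is mg sin 59° = 34.287 N and the normal force is N = mg cos 59° = 20.602 N.
With no friction, a = g sin 59° = 8.5717 m/s².
Starting from rest, L = ½at², so t = √(2L/a) = √(2 × 8.3 / 8.5717) = 1.3916 s.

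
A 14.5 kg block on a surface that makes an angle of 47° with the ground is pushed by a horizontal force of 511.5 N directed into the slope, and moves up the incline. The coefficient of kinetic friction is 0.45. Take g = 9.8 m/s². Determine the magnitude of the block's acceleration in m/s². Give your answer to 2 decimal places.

2.27 m/s²

The horizontal push has components F cos 47° = 511.5 × 0.6820 = 348.843 N up the incline and F sin 47° = 511.5 × 0.7314 = 374.111 N pressing into the surface.
The normal force is therefore N = mg cos 47° + F sin 47° = 96.912 + 374.111 = 471.023 N, and kinetic friction down the slope is μN = 0.45 × 471.023 = 211.960 N.
Along the incline: F cos 47° − mg sin 47° − μN = ma, so 348.843 − 103.932 − 211.960 = 14.5 a, giving a = 2.2725 m/s².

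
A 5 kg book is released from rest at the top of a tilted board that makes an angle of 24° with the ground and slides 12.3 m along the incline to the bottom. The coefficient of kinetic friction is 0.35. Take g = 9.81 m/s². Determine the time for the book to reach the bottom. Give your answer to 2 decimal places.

The weight component along the incline is mg sin 24° = 19.950 N and the normal force is N = mg cos 24° = 44.809 N.
Friction up the slope is f = μN = 0.35 × 44.809 = 15.683 N, so the net downslope force is 19.950 − 15.683 = 4.267 N and a = 4.267 / 5 = 0.8534 m/s².
Starting from rest, L = ½at², so t = √(2L/a) = √(2 × 12.3 / 0.8534) = 5.3690 s.

5.37 s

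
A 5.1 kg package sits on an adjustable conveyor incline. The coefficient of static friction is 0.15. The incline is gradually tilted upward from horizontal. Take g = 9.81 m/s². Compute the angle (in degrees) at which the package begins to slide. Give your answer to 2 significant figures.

At the threshold of sliding, static friction is at its maximum μ_s N and exactly balances the weight component along the incline: mg sin θ = μ_s mg cos θ.
Hence tan θ = μ_s = 0.15, so θ = arctan(0.15) = 8.5308°.

8.5°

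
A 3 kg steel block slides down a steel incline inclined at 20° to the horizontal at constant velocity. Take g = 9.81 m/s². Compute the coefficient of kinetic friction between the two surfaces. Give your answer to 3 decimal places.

At constant velocity the net force along the incline is zero: mg sin 20° = μ mg cos 20°.
So μ = tan 20° = 0.3420 / 0.9397 = 0.3639.

0.364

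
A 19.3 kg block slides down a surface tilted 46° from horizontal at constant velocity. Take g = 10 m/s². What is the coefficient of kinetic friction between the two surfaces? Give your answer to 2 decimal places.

1.04

At constant velocity the net force along the incline is zero: mg sin 46° = μ mg cos 46°.
So μ = tan 46° = 0.7193 / 0.6947 = 1.0354.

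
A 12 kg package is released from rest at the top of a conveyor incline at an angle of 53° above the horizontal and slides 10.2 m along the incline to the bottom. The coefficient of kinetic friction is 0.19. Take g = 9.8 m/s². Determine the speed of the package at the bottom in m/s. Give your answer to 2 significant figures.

12 m/s

The weight component along the incline is mg sin 53° = 93.920 N and the normal force is N = mg cos 53° = 70.773 N.
Friction up the slope is f = μN = 0.19 × 70.773 = 13.447 N, so the net downslope force is 93.920 − 13.447 = 80.473 N and a = 80.473 / 12 = 6.7061 m/s².
Starting from rest over a distance of 10.2 m, v² = 2aL = 2 × 6.7061 × 10.2 = 136.8044, so v = 11.6963 m/s.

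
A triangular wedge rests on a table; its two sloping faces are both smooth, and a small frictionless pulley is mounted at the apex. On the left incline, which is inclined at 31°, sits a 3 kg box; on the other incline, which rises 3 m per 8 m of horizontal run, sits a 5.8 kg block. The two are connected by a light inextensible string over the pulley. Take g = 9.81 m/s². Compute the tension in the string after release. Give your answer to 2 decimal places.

Resolve each weight along its own incline: the 3 kg mass has component 3 × 9.81 × sin 31° = 15.158 N down its slope, and the 5.8 kg mass has 5.8 × 9.81 × sin 20.56° = 19.978 N down its slope.
The 5.8 kg side's 19.978 N exceeds the other side's 15.158 N, so that mass slides down and the 3 kg mass slides up. Taking that direction as positive, Newton's second law for the whole system gives 19.978 − 15.158 = (3 + 5.8) a, so a = 4.820 / 8.8 = 0.5477 m/s².
For the 3 kg mass (up-slope positive): T − 15.158 = 3 × 0.5477, so T = 16.801 N.

16.80 N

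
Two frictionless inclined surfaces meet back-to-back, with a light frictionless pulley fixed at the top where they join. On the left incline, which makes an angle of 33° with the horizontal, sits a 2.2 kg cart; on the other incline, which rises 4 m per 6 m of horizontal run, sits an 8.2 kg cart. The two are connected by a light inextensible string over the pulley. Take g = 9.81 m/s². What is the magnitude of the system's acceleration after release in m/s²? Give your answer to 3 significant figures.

Resolve each weight along its own incline: the 2.2 kg mass has component 2.2 × 9.81 × sin 33° = 11.754 N down its slope, and the 8.2 kg mass has 8.2 × 9.81 × sin 33.69° = 44.621 N down its slope.
The 8.2 kg side's 44.621 N exceeds the other side's 11.754 N, so that mass slides down and the 2.2 kg mass slides up. Taking that direction as positive, Newton's second law for the whole system gives 44.621 − 11.754 = (2.2 + 8.2) a, so a = 32.867 / 10.4 = 3.1603 m/s².

3.16 m/s²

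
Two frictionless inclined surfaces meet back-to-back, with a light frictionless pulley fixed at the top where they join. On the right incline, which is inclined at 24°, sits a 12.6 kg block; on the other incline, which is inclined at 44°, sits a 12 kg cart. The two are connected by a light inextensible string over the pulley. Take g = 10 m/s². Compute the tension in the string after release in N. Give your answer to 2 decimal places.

Resolve each weight along its own incline: the 12.6 kg mass has component 12.6 × 10 × sin 24° = 51.249 N down its slope, and the 12 kg mass has 12 × 10 × sin 44° = 83.359 N down its slope.
The 12 kg side's 83.359 N exceeds the other side's 51.249 N, so that mass slides down and the 12.6 kg mass slides up. Taking that direction as positive, Newton's second law for the whole system gives 83.359 − 51.249 = (12.6 + 12) a, so a = 32.110 / 24.6 = 1.3053 m/s².
For the 12.6 kg mass (up-slope positive): T − 51.249 = 12.6 × 1.3053, so T = 67.696 N.

67.70 N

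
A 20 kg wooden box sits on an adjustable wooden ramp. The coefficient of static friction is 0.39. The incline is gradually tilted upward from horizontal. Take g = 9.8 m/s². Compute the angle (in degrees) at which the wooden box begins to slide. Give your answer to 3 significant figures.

21.3°

At the threshold of sliding, static friction is at its maximum μ_s N and exactly balances the weight component along the incline: mg sin θ = μ_s mg cos θ.
Hence tan θ = μ_s = 0.39, so θ = arctan(0.39) = 21.3058°.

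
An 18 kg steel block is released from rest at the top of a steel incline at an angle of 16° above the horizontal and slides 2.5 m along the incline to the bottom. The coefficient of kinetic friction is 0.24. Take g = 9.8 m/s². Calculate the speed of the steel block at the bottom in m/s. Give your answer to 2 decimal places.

The weight component along the incline is mg sin 16° = 48.622 N and the normal force is N = mg cos 16° = 169.567 N.
Friction up the slope is f = μN = 0.24 × 169.567 = 40.696 N, so the net downslope force is 48.622 − 40.696 = 7.926 N and a = 7.926 / 18 = 0.4403 m/s².
Starting from rest over a distance of 2.5 m, v² = 2aL = 2 × 0.4403 × 2.5 = 2.2015, so v = 1.4837 m/s.

1.48 m/s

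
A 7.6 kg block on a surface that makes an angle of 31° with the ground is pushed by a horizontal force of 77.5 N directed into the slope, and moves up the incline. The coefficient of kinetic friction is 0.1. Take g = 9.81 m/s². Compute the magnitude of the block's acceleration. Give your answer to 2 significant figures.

2.3 m/s²

The horizontal push has components F cos 31° = 77.5 × 0.8572 = 66.433 N up the incline and F sin 31° = 77.5 × 0.5150 = 39.913 N pressing into the surface.
The normal force is therefore N = mg cos 31° + F sin 31° = 63.909 + 39.913 = 103.822 N, and kinetic friction down the slope is μN = 0.1 × 103.822 = 10.382 N.
Along the incline: F cos 31° − mg sin 31° − μN = ma, so 66.433 − 38.396 − 10.382 = 7.6 a, giving a = 2.3230 m/s².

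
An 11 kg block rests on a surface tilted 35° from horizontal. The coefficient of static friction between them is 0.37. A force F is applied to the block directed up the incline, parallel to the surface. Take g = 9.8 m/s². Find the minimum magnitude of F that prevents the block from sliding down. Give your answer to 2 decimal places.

29.16 N

The normal force is N = mg cos 35° = 88.305 N. With F at its minimum the block is on the verge of sliding down, so static friction is at its maximum μ_s N = 0.37 × 88.305 = 32.673 N and acts up the slope.
Equilibrium along the incline: F + μ_s N = mg sin 35°, so F = 61.832 − 32.673 = 29.159 N.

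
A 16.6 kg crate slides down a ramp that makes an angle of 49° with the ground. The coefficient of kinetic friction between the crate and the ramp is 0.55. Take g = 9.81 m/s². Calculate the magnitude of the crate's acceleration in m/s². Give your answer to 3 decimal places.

3.864 m/s²

Resolving the weight along the incline: the component pulling the crate down the slope is mg sin 49° = 16.6 × 9.81 × 0.7547 = 122.900 N, and the normal force is N = mg cos 49° = 16.6 × 9.81 × 0.6561 = 106.843 N.
Kinetic friction acts up the slope with magnitude f = μN = 0.55 × 106.843 = 58.764 N.
Net force along the incline is 122.900 − 58.764 = 64.136 N, so a = 64.136 / 16.6 = 3.8636 m/s².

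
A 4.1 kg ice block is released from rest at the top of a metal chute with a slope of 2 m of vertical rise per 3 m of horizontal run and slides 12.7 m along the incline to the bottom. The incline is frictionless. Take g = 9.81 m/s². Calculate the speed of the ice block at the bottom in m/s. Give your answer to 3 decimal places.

The weight component along the incline is mg sin 33.69° = 22.311 N and the normal force is N = mg cos 33.69° = 33.466 N.
With no friction, a = g sin 33.69° = 5.4416 m/s².
Starting from rest over a distance of 12.7 m, v² = 2aL = 2 × 5.4416 × 12.7 = 138.2166, so v = 11.7566 m/s.

11.757 m/s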